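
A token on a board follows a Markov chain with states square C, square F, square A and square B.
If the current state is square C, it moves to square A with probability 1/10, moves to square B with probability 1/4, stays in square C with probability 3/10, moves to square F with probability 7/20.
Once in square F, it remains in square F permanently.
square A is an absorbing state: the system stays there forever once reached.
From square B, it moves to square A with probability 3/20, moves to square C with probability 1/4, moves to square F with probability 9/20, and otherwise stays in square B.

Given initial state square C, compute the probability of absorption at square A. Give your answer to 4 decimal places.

0.2300

Let h(s) be the probability of absorption at square A starting from transient state s. Then h(square A) = 1 and h(square F) = 0. By first-step analysis:
h(square C) = 0.3·h(square C) + 0.35·0 + 0.1·1 + 0.25·h(square B)
h(square B) = 0.25·h(square C) + 0.45·0 + 0.15·1 + 0.15·h(square B)
Solving: h(square C) = 0.2300, h(square B) = 0.2441.
Starting from square C, the probability is 0.2300.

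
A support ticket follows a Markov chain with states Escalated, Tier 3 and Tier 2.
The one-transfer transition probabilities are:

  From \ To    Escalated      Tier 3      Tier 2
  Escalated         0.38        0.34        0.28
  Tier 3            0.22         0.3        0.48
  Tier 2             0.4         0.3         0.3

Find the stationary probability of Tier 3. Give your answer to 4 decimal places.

0.3135

Let the stationary distribution be π with π = πP and π_1 + π_2 + π_3 = 1.
π_1 = 0.38·π_1 + 0.22·π_2 + 0.4·π_3
π_2 = 0.34·π_1 + 0.3·π_2 + 0.3·π_3
Solving with the normalization constraint gives π = (0.3368, 0.3135, 0.3497).
So the stationary probability of Tier 3 is 0.3135.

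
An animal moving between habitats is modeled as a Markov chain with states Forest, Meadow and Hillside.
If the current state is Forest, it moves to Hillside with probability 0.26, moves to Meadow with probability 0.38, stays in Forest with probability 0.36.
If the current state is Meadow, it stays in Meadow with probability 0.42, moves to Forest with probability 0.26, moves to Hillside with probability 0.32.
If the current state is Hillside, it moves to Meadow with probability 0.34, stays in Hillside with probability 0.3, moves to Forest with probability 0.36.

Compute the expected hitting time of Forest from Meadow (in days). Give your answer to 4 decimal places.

3.4320

Let t(s) be the expected number of days to first reach Forest from state s, with t(Forest) = 0. Conditioning on the first day:
t(Meadow) = 1 + 0.42·t(Meadow) + 0.32·t(Hillside)
t(Hillside) = 1 + 0.34·t(Meadow) + 0.3·t(Hillside)
Solving: t(Meadow) = 3.4320, t(Hillside) = 3.0956.
Expected days from Meadow to Forest: 3.4320.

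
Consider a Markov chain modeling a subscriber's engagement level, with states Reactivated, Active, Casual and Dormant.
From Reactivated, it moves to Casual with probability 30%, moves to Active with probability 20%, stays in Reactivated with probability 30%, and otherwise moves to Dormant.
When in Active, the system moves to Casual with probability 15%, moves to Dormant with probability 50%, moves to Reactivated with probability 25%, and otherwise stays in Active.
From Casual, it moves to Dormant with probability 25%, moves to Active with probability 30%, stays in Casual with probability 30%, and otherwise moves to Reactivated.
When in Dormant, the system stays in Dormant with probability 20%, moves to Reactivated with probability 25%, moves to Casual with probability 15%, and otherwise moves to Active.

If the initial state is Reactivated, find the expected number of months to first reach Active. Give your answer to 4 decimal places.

3.7109

Let t(s) be the expected number of months to first reach Active from state s, with t(Active) = 0. Conditioning on the first month:
t(Reactivated) = 1 + 0.3·t(Reactivated) + 0.3·t(Casual) + 0.2·t(Dormant)
t(Casual) = 1 + 0.15·t(Reactivated) + 0.3·t(Casual) + 0.25·t(Dormant)
t(Dormant) = 1 + 0.25·t(Reactivated) + 0.15·t(Casual) + 0.2·t(Dormant)
Solving: t(Reactivated) = 3.7109, t(Casual) = 3.3057, t(Dormant) = 3.0295.
Expected months from Reactivated to Active: 3.7109.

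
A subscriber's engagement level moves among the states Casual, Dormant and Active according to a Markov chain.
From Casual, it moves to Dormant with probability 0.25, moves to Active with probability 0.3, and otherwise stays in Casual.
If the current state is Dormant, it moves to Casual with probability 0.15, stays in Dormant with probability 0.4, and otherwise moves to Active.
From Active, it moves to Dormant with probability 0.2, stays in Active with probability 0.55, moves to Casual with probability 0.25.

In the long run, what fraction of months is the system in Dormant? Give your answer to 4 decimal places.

Let the stationary distribution be π with π = πP and π_1 + π_2 + π_3 = 1.
π_1 = 0.45·π_1 + 0.15·π_2 + 0.25·π_3
π_2 = 0.25·π_1 + 0.4·π_2 + 0.2·π_3
Solving with the normalization constraint gives π = (0.2791, 0.2674, 0.4535).
So the stationary probability of Dormant is 0.2674.

0.2674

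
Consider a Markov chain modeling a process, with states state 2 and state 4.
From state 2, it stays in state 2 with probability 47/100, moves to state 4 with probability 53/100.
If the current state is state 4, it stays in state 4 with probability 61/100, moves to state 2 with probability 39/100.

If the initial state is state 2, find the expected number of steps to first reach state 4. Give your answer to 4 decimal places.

1.8868

Let t(s) be the expected number of steps to first reach state 4 from state s, with t(state 4) = 0. Conditioning on the first step:
t(state 2) = 1 + 0.47·t(state 2)
Solving: t(state 2) = 1.8868.
Expected steps from state 2 to state 4: 1.8868.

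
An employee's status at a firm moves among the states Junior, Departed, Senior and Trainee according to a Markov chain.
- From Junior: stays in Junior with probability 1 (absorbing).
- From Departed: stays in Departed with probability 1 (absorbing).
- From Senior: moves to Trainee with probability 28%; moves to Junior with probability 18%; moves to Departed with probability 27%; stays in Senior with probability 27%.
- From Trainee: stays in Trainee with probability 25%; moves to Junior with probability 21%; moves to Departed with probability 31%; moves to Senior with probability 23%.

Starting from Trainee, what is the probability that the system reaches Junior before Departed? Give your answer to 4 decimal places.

Let h(s) be the probability of absorption at Junior starting from transient state s. Then h(Junior) = 1 and h(Departed) = 0. By first-step analysis:
h(Senior) = 0.18·1 + 0.27·0 + 0.27·h(Senior) + 0.28·h(Trainee)
h(Trainee) = 0.21·1 + 0.31·0 + 0.23·h(Senior) + 0.25·h(Trainee)
Solving: h(Senior) = 0.4012, h(Trainee) = 0.4030.
Starting from Trainee, the probability is 0.4030.

0.4030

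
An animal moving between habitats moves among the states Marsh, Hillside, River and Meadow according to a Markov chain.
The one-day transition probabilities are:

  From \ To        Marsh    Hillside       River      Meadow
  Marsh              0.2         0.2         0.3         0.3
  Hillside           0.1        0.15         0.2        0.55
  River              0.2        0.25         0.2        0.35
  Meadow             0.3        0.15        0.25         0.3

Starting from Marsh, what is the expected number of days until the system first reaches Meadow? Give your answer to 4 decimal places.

Let t(s) be the expected number of days to first reach Meadow from state s, with t(Meadow) = 0. Conditioning on the first day:
t(Marsh) = 1 + 0.2·t(Marsh) + 0.2·t(Hillside) + 0.3·t(River)
t(Hillside) = 1 + 0.1·t(Marsh) + 0.15·t(Hillside) + 0.2·t(River)
t(River) = 1 + 0.2·t(Marsh) + 0.25·t(Hillside) + 0.2·t(River)
Solving: t(Marsh) = 2.7521, t(Hillside) = 2.1115, t(River) = 2.5979.
Expected days from Marsh to Meadow: 2.7521.

2.7521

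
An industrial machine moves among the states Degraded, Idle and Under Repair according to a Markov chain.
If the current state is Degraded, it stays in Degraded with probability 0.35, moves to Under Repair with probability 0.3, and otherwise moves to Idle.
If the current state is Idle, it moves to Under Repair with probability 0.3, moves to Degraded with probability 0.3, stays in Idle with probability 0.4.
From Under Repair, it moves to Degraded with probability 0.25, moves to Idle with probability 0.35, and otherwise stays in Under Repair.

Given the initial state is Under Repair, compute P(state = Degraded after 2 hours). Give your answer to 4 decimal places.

0.2925

Sum over the intermediate state after 1 hour:
P = P(Under Repair→Degraded)·P(Degraded→Degraded) + P(Under Repair→Idle)·P(Idle→Degraded) + P(Under Repair→Under Repair)·P(Under Repair→Degraded)
  = 0.25×0.35 + 0.35×0.3 + 0.4×0.25
  = 0.0875 + 0.1050 + 0.1000 = 0.2925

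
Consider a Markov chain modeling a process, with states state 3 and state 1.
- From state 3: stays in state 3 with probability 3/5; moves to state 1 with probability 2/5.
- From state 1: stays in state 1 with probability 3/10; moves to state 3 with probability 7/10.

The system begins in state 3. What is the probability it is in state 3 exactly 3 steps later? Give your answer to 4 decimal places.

Propagate the distribution vector 3 steps from state 3.
After 0 steps: (1.0000, 0.0000)
After 1 step: (0.6000, 0.4000)
After 2 steps: (0.6400, 0.3600)
After 3 steps: (0.6360, 0.3640)
P(in state 3 after 3 steps) = 0.6360

0.6360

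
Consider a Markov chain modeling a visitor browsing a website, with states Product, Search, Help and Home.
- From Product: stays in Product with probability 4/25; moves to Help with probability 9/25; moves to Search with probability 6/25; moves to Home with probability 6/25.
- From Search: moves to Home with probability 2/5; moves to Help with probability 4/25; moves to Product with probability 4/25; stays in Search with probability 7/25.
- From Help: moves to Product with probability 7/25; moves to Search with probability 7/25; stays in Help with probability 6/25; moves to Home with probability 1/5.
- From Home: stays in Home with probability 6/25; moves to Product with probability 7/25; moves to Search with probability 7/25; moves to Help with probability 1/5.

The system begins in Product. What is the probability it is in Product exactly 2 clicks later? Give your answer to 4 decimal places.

Propagate the distribution vector 2 clicks from Product.
After 0 clicks: (1.0000, 0.0000, 0.0000, 0.0000)
After 1 click: (0.1600, 0.2400, 0.3600, 0.2400)
After 2 clicks: (0.2320, 0.2736, 0.2304, 0.2640)
P(in Product after 2 clicks) = 0.2320

0.2320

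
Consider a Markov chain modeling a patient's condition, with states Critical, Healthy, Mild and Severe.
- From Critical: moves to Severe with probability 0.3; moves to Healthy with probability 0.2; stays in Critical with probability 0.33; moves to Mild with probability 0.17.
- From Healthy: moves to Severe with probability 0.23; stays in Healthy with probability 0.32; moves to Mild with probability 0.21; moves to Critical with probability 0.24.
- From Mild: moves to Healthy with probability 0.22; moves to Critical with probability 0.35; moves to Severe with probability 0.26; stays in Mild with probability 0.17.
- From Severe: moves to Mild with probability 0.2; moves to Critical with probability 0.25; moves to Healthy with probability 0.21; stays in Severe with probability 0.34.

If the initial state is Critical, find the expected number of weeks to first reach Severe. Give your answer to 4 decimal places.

Let t(s) be the expected number of weeks to first reach Severe from state s, with t(Severe) = 0. Conditioning on the first week:
t(Critical) = 1 + 0.33·t(Critical) + 0.2·t(Healthy) + 0.17·t(Mild)
t(Healthy) = 1 + 0.24·t(Critical) + 0.32·t(Healthy) + 0.21·t(Mild)
t(Mild) = 1 + 0.35·t(Critical) + 0.22·t(Healthy) + 0.17·t(Mild)
Solving: t(Critical) = 3.6149, t(Healthy) = 3.9093, t(Mild) = 3.7653.
Expected weeks from Critical to Severe: 3.6149.

3.6149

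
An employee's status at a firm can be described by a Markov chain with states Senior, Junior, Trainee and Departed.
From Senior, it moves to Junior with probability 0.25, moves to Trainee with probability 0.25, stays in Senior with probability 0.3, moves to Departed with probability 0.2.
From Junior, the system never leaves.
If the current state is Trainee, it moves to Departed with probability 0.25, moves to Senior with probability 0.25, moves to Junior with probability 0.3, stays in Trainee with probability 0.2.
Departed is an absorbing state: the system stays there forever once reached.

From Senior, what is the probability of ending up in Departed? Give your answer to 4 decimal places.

Let h(s) be the probability of absorption at Departed starting from transient state s. Then h(Departed) = 1 and h(Junior) = 0. By first-step analysis:
h(Senior) = 0.3·h(Senior) + 0.25·0 + 0.25·h(Trainee) + 0.2·1
h(Trainee) = 0.25·h(Senior) + 0.3·0 + 0.2·h(Trainee) + 0.25·1
Solving: h(Senior) = 0.4472, h(Trainee) = 0.4523.
Starting from Senior, the probability is 0.4472.

0.4472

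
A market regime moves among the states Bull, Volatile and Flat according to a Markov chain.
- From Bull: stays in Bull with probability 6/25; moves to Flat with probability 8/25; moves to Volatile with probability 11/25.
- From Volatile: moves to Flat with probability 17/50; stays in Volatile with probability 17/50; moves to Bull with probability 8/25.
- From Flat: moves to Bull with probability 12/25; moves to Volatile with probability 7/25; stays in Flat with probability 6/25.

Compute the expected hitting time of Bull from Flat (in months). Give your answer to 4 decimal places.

2.3130

Let t(s) be the expected number of months to first reach Bull from state s, with t(Bull) = 0. Conditioning on the first month:
t(Volatile) = 1 + 0.34·t(Volatile) + 0.34·t(Flat)
t(Flat) = 1 + 0.28·t(Volatile) + 0.24·t(Flat)
Solving: t(Volatile) = 2.7067, t(Flat) = 2.3130.
Expected months from Flat to Bull: 2.3130.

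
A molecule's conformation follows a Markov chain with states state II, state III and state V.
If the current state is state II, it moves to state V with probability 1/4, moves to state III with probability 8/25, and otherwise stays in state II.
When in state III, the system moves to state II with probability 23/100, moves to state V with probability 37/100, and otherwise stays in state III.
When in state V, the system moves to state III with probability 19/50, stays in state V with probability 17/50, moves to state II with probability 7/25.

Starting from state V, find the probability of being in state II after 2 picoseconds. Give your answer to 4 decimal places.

0.3030

Sum over the intermediate state after 1 picosecond:
P = P(state V→state II)·P(state II→state II) + P(state V→state III)·P(state III→state II) + P(state V→state V)·P(state V→state II)
  = 0.28×0.43 + 0.38×0.23 + 0.34×0.28
  = 0.1204 + 0.0874 + 0.0952 = 0.3030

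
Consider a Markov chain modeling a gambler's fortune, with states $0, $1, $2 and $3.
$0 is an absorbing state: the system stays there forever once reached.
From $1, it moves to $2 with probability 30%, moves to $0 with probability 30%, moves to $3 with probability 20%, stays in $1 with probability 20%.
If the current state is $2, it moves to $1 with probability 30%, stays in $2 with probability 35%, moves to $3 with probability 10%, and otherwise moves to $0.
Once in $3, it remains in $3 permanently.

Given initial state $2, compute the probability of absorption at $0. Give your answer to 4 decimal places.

0.6744

Let h(s) be the probability of absorption at $0 starting from transient state s. Then h($0) = 1 and h($3) = 0. By first-step analysis:
h($1) = 0.3·1 + 0.2·h($1) + 0.3·h($2) + 0.2·0
h($2) = 0.25·1 + 0.3·h($1) + 0.35·h($2) + 0.1·0
Solving: h($1) = 0.6279, h($2) = 0.6744.
Starting from $2, the probability is 0.6744.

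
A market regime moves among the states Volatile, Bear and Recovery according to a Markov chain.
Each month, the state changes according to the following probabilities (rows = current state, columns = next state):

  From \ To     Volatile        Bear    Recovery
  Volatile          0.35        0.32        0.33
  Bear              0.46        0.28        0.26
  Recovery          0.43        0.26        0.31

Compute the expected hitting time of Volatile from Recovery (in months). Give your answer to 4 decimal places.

2.2833

Let t(s) be the expected number of months to first reach Volatile from state s, with t(Volatile) = 0. Conditioning on the first month:
t(Bear) = 1 + 0.28·t(Bear) + 0.26·t(Recovery)
t(Recovery) = 1 + 0.26·t(Bear) + 0.31·t(Recovery)
Solving: t(Bear) = 2.2134, t(Recovery) = 2.2833.
Expected months from Recovery to Volatile: 2.2833.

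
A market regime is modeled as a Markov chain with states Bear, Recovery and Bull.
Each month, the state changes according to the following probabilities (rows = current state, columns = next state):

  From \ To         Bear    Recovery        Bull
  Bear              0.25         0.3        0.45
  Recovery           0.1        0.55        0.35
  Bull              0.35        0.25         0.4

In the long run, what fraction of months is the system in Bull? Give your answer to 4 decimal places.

Let the stationary distribution be π with π = πP and π_1 + π_2 + π_3 = 1.
π_1 = 0.25·π_1 + 0.1·π_2 + 0.35·π_3
π_2 = 0.3·π_1 + 0.55·π_2 + 0.25·π_3
Solving with the normalization constraint gives π = (0.2332, 0.3738, 0.3930).
So the stationary probability of Bull is 0.3930.

0.3930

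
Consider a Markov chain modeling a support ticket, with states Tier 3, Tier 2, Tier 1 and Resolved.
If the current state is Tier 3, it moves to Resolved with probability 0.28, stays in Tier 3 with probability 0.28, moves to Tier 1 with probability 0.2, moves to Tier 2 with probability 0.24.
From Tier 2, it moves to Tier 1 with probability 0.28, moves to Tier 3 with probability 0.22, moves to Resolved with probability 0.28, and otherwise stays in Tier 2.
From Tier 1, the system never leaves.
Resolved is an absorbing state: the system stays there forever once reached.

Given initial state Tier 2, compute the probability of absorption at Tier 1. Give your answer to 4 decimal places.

0.4827

Let h(s) be the probability of absorption at Tier 1 starting from transient state s. Then h(Tier 1) = 1 and h(Resolved) = 0. By first-step analysis:
h(Tier 3) = 0.28·h(Tier 3) + 0.24·h(Tier 2) + 0.2·1 + 0.28·0
h(Tier 2) = 0.22·h(Tier 3) + 0.22·h(Tier 2) + 0.28·1 + 0.28·0
Solving: h(Tier 3) = 0.4387, h(Tier 2) = 0.4827.
Starting from Tier 2, the probability is 0.4827.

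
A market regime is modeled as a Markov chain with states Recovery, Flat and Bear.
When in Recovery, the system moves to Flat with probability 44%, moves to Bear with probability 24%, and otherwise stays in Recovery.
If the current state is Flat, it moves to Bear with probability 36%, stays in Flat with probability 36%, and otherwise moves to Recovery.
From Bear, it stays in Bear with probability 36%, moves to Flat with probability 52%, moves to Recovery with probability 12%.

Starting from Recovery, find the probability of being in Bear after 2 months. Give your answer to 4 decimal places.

Sum over the intermediate state after 1 month:
P = P(Recovery→Recovery)·P(Recovery→Bear) + P(Recovery→Flat)·P(Flat→Bear) + P(Recovery→Bear)·P(Bear→Bear)
  = 0.32×0.24 + 0.44×0.36 + 0.24×0.36
  = 0.0768 + 0.1584 + 0.0864 = 0.3216

0.3216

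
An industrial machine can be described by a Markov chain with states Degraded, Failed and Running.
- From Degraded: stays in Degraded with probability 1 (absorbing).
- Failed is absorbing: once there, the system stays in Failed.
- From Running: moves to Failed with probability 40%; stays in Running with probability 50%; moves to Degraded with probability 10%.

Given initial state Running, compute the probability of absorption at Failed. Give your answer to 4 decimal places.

Let h(s) be the probability of absorption at Failed starting from transient state s. Then h(Failed) = 1 and h(Degraded) = 0. By first-step analysis:
h(Running) = 0.1·0 + 0.4·1 + 0.5·h(Running)
Solving: h(Running) = 0.8000.
Starting from Running, the probability is 0.8000.

0.8000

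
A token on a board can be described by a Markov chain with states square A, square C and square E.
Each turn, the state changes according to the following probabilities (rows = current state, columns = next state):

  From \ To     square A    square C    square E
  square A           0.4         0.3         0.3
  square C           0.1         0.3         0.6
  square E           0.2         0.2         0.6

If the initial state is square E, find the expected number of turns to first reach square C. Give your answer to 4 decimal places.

4.4444

Let t(s) be the expected number of turns to first reach square C from state s, with t(square C) = 0. Conditioning on the first turn:
t(square A) = 1 + 0.4·t(square A) + 0.3·t(square E)
t(square E) = 1 + 0.2·t(square A) + 0.6·t(square E)
Solving: t(square A) = 3.8889, t(square E) = 4.4444.
Expected turns from square E to square C: 4.4444.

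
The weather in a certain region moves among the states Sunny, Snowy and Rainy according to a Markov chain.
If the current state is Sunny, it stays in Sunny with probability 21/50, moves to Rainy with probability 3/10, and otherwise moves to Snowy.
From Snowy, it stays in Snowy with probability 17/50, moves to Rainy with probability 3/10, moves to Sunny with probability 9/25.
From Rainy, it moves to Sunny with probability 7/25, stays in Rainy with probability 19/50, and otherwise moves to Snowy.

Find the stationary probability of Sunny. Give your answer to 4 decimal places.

Let the stationary distribution be π with π = πP and π_1 + π_2 + π_3 = 1.
π_1 = 0.42·π_1 + 0.36·π_2 + 0.28·π_3
π_2 = 0.28·π_1 + 0.34·π_2 + 0.34·π_3
Solving with the normalization constraint gives π = (0.3552, 0.3187, 0.3261).
So the stationary probability of Sunny is 0.3552.

0.3552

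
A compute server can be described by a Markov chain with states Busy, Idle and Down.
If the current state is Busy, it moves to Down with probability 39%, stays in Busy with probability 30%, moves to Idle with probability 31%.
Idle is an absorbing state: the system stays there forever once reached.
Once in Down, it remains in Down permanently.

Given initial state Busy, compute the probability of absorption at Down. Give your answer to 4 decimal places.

Let h(s) be the probability of absorption at Down starting from transient state s. Then h(Down) = 1 and h(Idle) = 0. By first-step analysis:
h(Busy) = 0.3·h(Busy) + 0.31·0 + 0.39·1
Solving: h(Busy) = 0.5571.
Starting from Busy, the probability is 0.5571.

0.5571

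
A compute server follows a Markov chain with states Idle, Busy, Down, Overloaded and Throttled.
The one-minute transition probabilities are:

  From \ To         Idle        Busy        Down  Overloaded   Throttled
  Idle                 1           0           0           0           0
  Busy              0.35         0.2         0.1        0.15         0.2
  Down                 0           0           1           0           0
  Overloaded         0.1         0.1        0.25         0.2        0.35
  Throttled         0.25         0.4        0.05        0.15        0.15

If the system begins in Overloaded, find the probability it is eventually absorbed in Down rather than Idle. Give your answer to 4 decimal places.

0.4673

Let h(s) be the probability of absorption at Down starting from transient state s. Then h(Down) = 1 and h(Idle) = 0. By first-step analysis:
h(Busy) = 0.35·0 + 0.2·h(Busy) + 0.1·1 + 0.15·h(Overloaded) + 0.2·h(Throttled)
h(Overloaded) = 0.1·0 + 0.1·h(Busy) + 0.25·1 + 0.2·h(Overloaded) + 0.35·h(Throttled)
h(Throttled) = 0.25·0 + 0.4·h(Busy) + 0.05·1 + 0.15·h(Overloaded) + 0.15·h(Throttled)
Solving: h(Busy) = 0.2810, h(Overloaded) = 0.4673, h(Throttled) = 0.2735.
Starting from Overloaded, the probability is 0.4673.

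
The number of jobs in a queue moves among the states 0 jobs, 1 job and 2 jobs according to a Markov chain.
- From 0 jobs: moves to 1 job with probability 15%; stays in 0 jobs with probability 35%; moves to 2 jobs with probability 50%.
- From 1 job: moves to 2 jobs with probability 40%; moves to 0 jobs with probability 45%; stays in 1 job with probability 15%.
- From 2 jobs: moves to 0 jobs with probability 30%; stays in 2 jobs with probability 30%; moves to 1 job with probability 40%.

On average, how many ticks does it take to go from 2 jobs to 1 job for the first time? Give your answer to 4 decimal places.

3.1148

Let t(s) be the expected number of ticks to first reach 1 job from state s, with t(1 job) = 0. Conditioning on the first tick:
t(0 jobs) = 1 + 0.35·t(0 jobs) + 0.5·t(2 jobs)
t(2 jobs) = 1 + 0.3·t(0 jobs) + 0.3·t(2 jobs)
Solving: t(0 jobs) = 3.9344, t(2 jobs) = 3.1148.
Expected ticks from 2 jobs to 1 job: 3.1148.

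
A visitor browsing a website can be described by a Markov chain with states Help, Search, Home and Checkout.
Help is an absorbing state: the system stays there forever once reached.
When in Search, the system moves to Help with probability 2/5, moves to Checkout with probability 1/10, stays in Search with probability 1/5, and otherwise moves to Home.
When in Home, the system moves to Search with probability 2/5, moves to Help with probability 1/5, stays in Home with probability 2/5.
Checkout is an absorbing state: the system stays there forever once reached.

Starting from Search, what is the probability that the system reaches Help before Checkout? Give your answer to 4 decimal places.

Let h(s) be the probability of absorption at Help starting from transient state s. Then h(Help) = 1 and h(Checkout) = 0. By first-step analysis:
h(Search) = 0.4·1 + 0.2·h(Search) + 0.3·h(Home) + 0.1·0
h(Home) = 0.2·1 + 0.4·h(Search) + 0.4·h(Home)
Solving: h(Search) = 0.8333, h(Home) = 0.8889.
Starting from Search, the probability is 0.8333.

0.8333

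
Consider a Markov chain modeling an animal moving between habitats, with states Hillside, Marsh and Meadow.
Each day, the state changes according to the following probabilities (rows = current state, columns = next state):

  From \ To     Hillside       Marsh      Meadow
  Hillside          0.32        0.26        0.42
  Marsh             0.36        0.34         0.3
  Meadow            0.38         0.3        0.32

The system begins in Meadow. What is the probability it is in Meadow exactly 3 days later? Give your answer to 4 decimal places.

0.3492

Propagate the distribution vector 3 days from Meadow.
After 0 days: (0.0000, 0.0000, 1.0000)
After 1 day: (0.3800, 0.3000, 0.3200)
After 2 days: (0.3512, 0.2968, 0.3520)
After 3 days: (0.3530, 0.2978, 0.3492)
P(in Meadow after 3 days) = 0.3492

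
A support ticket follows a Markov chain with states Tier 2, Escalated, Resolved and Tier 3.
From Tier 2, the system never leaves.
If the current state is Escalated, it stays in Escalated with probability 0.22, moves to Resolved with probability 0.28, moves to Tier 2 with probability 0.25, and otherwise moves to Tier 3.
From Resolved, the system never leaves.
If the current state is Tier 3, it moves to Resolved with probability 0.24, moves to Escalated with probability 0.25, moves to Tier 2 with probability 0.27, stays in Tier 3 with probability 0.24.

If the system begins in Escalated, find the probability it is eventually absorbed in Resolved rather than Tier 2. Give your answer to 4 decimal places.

Let h(s) be the probability of absorption at Resolved starting from transient state s. Then h(Resolved) = 1 and h(Tier 2) = 0. By first-step analysis:
h(Escalated) = 0.25·0 + 0.22·h(Escalated) + 0.28·1 + 0.25·h(Tier 3)
h(Tier 3) = 0.27·0 + 0.25·h(Escalated) + 0.24·1 + 0.24·h(Tier 3)
Solving: h(Escalated) = 0.5144, h(Tier 3) = 0.4850.
Starting from Escalated, the probability is 0.5144.

0.5144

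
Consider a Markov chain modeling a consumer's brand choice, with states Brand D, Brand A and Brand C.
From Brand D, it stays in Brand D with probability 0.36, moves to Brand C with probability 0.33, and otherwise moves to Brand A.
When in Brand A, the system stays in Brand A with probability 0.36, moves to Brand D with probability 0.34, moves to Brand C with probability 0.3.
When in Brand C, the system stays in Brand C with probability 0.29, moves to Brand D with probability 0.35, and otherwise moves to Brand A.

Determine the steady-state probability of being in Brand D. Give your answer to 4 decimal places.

Let the stationary distribution be π with π = πP and π_1 + π_2 + π_3 = 1.
π_1 = 0.36·π_1 + 0.34·π_2 + 0.35·π_3
π_2 = 0.31·π_1 + 0.36·π_2 + 0.36·π_3
Solving with the normalization constraint gives π = (0.3501, 0.3425, 0.3074).
So the stationary probability of Brand D is 0.3501.

0.3501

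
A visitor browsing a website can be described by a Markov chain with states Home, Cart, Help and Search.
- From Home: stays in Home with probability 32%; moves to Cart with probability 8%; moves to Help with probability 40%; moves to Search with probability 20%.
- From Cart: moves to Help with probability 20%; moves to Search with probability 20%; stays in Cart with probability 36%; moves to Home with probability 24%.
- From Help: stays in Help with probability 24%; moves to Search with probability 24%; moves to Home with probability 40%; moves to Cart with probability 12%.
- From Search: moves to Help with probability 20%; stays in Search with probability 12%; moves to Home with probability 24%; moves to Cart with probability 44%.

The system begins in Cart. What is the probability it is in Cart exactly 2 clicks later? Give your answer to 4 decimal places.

0.2608

Propagate the distribution vector 2 clicks from Cart.
After 0 clicks: (0.0000, 1.0000, 0.0000, 0.0000)
After 1 click: (0.2400, 0.3600, 0.2000, 0.2000)
After 2 clicks: (0.2912, 0.2608, 0.2560, 0.1920)
P(in Cart after 2 clicks) = 0.2608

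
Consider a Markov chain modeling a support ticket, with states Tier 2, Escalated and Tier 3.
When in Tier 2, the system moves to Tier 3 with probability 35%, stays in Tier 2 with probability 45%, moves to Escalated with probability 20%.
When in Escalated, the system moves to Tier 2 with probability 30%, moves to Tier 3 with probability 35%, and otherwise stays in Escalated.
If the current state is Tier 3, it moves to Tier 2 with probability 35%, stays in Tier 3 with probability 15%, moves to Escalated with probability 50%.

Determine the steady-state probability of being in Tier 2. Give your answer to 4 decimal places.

Let the stationary distribution be π with π = πP and π_1 + π_2 + π_3 = 1.
π_1 = 0.45·π_1 + 0.3·π_2 + 0.35·π_3
π_2 = 0.2·π_1 + 0.35·π_2 + 0.5·π_3
Solving with the normalization constraint gives π = (0.3701, 0.3382, 0.2917).
So the stationary probability of Tier 2 is 0.3701.

0.3701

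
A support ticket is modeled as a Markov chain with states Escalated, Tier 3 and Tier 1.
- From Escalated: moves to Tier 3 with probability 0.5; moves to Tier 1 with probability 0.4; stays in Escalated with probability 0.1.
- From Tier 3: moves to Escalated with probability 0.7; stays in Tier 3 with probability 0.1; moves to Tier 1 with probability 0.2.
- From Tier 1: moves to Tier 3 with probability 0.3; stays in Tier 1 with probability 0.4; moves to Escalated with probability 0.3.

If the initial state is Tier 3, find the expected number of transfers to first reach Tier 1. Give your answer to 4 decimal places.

Let t(s) be the expected number of transfers to first reach Tier 1 from state s, with t(Tier 1) = 0. Conditioning on the first transfer:
t(Escalated) = 1 + 0.1·t(Escalated) + 0.5·t(Tier 3)
t(Tier 3) = 1 + 0.7·t(Escalated) + 0.1·t(Tier 3)
Solving: t(Escalated) = 3.0435, t(Tier 3) = 3.4783.
Expected transfers from Tier 3 to Tier 1: 3.4783.

3.4783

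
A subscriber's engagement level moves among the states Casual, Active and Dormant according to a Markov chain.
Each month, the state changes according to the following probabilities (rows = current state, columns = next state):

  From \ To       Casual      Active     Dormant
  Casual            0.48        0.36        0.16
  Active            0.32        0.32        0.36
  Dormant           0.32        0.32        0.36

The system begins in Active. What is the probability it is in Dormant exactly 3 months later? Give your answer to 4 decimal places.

Propagate the distribution vector 3 months from Active.
After 0 months: (0.0000, 1.0000, 0.0000)
After 1 month: (0.3200, 0.3200, 0.3600)
After 2 months: (0.3712, 0.3328, 0.2960)
After 3 months: (0.3794, 0.3348, 0.2858)
P(in Dormant after 3 months) = 0.2858

0.2858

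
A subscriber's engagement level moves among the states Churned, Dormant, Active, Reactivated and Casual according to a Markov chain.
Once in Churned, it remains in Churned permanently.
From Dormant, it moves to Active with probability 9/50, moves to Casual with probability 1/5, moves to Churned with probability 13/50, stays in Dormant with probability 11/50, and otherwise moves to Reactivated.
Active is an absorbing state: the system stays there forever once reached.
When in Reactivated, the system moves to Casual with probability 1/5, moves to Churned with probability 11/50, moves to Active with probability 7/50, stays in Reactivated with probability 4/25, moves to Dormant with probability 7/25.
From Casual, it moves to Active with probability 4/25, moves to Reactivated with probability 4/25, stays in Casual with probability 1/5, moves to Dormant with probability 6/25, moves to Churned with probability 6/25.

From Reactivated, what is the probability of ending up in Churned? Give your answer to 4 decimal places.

0.6030

Let h(s) be the probability of absorption at Churned starting from transient state s. Then h(Churned) = 1 and h(Active) = 0. By first-step analysis:
h(Dormant) = 0.26·1 + 0.22·h(Dormant) + 0.18·0 + 0.14·h(Reactivated) + 0.2·h(Casual)
h(Reactivated) = 0.22·1 + 0.28·h(Dormant) + 0.14·0 + 0.16·h(Reactivated) + 0.2·h(Casual)
h(Casual) = 0.24·1 + 0.24·h(Dormant) + 0.16·0 + 0.16·h(Reactivated) + 0.2·h(Casual)
Solving: h(Dormant) = 0.5952, h(Reactivated) = 0.6030, h(Casual) = 0.5991.
Starting from Reactivated, the probability is 0.6030.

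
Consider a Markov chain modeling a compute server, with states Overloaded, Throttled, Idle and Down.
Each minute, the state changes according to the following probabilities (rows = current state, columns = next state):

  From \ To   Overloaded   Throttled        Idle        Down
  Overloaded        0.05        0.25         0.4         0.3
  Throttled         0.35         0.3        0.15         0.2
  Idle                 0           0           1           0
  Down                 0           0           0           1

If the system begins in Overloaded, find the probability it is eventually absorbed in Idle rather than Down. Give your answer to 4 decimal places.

0.5498

Let h(s) be the probability of absorption at Idle starting from transient state s. Then h(Idle) = 1 and h(Down) = 0. By first-step analysis:
h(Overloaded) = 0.05·h(Overloaded) + 0.25·h(Throttled) + 0.4·1 + 0.3·0
h(Throttled) = 0.35·h(Overloaded) + 0.3·h(Throttled) + 0.15·1 + 0.2·0
Solving: h(Overloaded) = 0.5498, h(Throttled) = 0.4892.
Starting from Overloaded, the probability is 0.5498.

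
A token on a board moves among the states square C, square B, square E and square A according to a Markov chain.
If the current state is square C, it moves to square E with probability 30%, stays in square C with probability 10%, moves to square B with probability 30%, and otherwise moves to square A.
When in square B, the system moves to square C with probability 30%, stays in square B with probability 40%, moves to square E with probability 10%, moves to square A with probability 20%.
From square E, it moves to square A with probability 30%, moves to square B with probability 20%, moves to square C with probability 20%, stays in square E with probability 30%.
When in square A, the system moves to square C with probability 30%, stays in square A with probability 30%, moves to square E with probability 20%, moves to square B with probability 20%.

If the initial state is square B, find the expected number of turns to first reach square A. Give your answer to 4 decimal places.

4.1350

Let t(s) be the expected number of turns to first reach square A from state s, with t(square A) = 0. Conditioning on the first turn:
t(square C) = 1 + 0.1·t(square C) + 0.3·t(square B) + 0.3·t(square E)
t(square B) = 1 + 0.3·t(square C) + 0.4·t(square B) + 0.1·t(square E)
t(square E) = 1 + 0.2·t(square C) + 0.2·t(square B) + 0.3·t(square E)
Solving: t(square C) = 3.7131, t(square B) = 4.1350, t(square E) = 3.6709.
Expected turns from square B to square A: 4.1350.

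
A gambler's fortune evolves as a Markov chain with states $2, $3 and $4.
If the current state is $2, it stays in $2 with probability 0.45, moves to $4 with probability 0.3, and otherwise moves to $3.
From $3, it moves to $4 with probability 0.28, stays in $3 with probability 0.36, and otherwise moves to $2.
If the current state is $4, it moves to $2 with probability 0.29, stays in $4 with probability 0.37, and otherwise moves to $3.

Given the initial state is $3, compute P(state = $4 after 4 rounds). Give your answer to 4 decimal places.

0.3158

Propagate the distribution vector 4 rounds from $3.
After 0 rounds: (0.0000, 1.0000, 0.0000)
After 1 round: (0.3600, 0.3600, 0.2800)
After 2 rounds: (0.3728, 0.3148, 0.3124)
After 3 rounds: (0.3717, 0.3127, 0.3156)
After 4 rounds: (0.3714, 0.3128, 0.3158)
P(in $4 after 4 rounds) = 0.3158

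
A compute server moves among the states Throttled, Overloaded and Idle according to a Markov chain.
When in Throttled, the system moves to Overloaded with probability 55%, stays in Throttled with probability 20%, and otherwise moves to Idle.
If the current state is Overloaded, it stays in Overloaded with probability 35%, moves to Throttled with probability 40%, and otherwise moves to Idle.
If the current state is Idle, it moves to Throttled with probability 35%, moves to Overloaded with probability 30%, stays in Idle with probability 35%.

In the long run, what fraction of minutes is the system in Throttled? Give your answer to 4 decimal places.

0.3218

Let the stationary distribution be π with π = πP and π_1 + π_2 + π_3 = 1.
π_1 = 0.2·π_1 + 0.4·π_2 + 0.35·π_3
π_2 = 0.55·π_1 + 0.35·π_2 + 0.3·π_3
Solving with the normalization constraint gives π = (0.3218, 0.4005, 0.2778).
So the stationary probability of Throttled is 0.3218.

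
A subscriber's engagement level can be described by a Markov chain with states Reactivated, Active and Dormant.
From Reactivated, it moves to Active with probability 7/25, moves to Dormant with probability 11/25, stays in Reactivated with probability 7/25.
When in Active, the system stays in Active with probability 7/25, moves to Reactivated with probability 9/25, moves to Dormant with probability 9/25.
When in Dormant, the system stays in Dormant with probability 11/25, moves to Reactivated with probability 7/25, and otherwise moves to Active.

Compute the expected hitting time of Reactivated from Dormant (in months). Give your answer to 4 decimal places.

3.3069

Let t(s) be the expected number of months to first reach Reactivated from state s, with t(Reactivated) = 0. Conditioning on the first month:
t(Active) = 1 + 0.28·t(Active) + 0.36·t(Dormant)
t(Dormant) = 1 + 0.28·t(Active) + 0.44·t(Dormant)
Solving: t(Active) = 3.0423, t(Dormant) = 3.3069.
Expected months from Dormant to Reactivated: 3.3069.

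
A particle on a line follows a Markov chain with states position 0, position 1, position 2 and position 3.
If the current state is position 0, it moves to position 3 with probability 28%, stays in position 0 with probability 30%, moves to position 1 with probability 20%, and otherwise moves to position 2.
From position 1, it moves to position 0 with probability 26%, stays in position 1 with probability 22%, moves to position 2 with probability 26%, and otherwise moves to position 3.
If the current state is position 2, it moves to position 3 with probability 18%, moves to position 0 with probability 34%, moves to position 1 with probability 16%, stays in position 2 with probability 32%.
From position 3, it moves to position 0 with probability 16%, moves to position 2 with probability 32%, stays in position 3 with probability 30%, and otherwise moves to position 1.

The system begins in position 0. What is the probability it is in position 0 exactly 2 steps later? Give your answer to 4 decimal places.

0.2616

Propagate the distribution vector 2 steps from position 0.
After 0 steps: (1.0000, 0.0000, 0.0000, 0.0000)
After 1 step: (0.3000, 0.2000, 0.2200, 0.2800)
After 2 steps: (0.2616, 0.2008, 0.2780, 0.2596)
P(in position 0 after 2 steps) = 0.2616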